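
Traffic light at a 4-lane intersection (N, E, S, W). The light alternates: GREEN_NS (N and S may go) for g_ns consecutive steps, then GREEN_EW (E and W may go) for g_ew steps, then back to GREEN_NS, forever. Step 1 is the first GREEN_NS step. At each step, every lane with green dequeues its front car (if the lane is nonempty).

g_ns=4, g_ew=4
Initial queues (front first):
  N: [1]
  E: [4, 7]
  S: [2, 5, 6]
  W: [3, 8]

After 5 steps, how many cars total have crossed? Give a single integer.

Answer: 6

Derivation:
Step 1 [NS]: N:car1-GO,E:wait,S:car2-GO,W:wait | queues: N=0 E=2 S=2 W=2
Step 2 [NS]: N:empty,E:wait,S:car5-GO,W:wait | queues: N=0 E=2 S=1 W=2
Step 3 [NS]: N:empty,E:wait,S:car6-GO,W:wait | queues: N=0 E=2 S=0 W=2
Step 4 [NS]: N:empty,E:wait,S:empty,W:wait | queues: N=0 E=2 S=0 W=2
Step 5 [EW]: N:wait,E:car4-GO,S:wait,W:car3-GO | queues: N=0 E=1 S=0 W=1
Cars crossed by step 5: 6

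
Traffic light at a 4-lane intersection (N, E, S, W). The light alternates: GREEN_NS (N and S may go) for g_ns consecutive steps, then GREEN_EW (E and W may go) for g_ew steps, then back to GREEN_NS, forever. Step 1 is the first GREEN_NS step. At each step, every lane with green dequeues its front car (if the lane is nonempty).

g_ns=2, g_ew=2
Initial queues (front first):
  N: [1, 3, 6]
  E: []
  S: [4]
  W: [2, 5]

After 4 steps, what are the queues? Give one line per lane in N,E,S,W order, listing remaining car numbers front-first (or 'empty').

Step 1 [NS]: N:car1-GO,E:wait,S:car4-GO,W:wait | queues: N=2 E=0 S=0 W=2
Step 2 [NS]: N:car3-GO,E:wait,S:empty,W:wait | queues: N=1 E=0 S=0 W=2
Step 3 [EW]: N:wait,E:empty,S:wait,W:car2-GO | queues: N=1 E=0 S=0 W=1
Step 4 [EW]: N:wait,E:empty,S:wait,W:car5-GO | queues: N=1 E=0 S=0 W=0

N: 6
E: empty
S: empty
W: empty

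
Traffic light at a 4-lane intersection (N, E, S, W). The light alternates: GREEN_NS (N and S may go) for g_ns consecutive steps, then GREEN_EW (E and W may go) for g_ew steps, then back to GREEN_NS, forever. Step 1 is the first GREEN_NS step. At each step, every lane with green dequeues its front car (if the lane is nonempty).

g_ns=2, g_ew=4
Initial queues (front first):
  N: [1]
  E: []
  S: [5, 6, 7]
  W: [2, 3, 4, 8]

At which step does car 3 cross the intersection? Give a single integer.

Step 1 [NS]: N:car1-GO,E:wait,S:car5-GO,W:wait | queues: N=0 E=0 S=2 W=4
Step 2 [NS]: N:empty,E:wait,S:car6-GO,W:wait | queues: N=0 E=0 S=1 W=4
Step 3 [EW]: N:wait,E:empty,S:wait,W:car2-GO | queues: N=0 E=0 S=1 W=3
Step 4 [EW]: N:wait,E:empty,S:wait,W:car3-GO | queues: N=0 E=0 S=1 W=2
Step 5 [EW]: N:wait,E:empty,S:wait,W:car4-GO | queues: N=0 E=0 S=1 W=1
Step 6 [EW]: N:wait,E:empty,S:wait,W:car8-GO | queues: N=0 E=0 S=1 W=0
Step 7 [NS]: N:empty,E:wait,S:car7-GO,W:wait | queues: N=0 E=0 S=0 W=0
Car 3 crosses at step 4

4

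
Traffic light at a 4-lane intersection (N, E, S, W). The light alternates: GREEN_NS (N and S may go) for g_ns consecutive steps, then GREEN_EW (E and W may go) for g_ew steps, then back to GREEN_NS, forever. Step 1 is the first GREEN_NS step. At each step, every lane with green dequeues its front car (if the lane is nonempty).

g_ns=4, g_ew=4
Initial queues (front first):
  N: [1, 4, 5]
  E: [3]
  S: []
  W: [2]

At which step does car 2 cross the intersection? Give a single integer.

Step 1 [NS]: N:car1-GO,E:wait,S:empty,W:wait | queues: N=2 E=1 S=0 W=1
Step 2 [NS]: N:car4-GO,E:wait,S:empty,W:wait | queues: N=1 E=1 S=0 W=1
Step 3 [NS]: N:car5-GO,E:wait,S:empty,W:wait | queues: N=0 E=1 S=0 W=1
Step 4 [NS]: N:empty,E:wait,S:empty,W:wait | queues: N=0 E=1 S=0 W=1
Step 5 [EW]: N:wait,E:car3-GO,S:wait,W:car2-GO | queues: N=0 E=0 S=0 W=0
Car 2 crosses at step 5

5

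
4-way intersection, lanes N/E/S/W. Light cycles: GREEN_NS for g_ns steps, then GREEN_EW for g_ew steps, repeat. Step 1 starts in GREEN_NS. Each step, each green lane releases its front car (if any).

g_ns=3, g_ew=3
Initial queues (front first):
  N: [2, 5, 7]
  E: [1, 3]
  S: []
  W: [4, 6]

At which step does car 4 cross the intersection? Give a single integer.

Step 1 [NS]: N:car2-GO,E:wait,S:empty,W:wait | queues: N=2 E=2 S=0 W=2
Step 2 [NS]: N:car5-GO,E:wait,S:empty,W:wait | queues: N=1 E=2 S=0 W=2
Step 3 [NS]: N:car7-GO,E:wait,S:empty,W:wait | queues: N=0 E=2 S=0 W=2
Step 4 [EW]: N:wait,E:car1-GO,S:wait,W:car4-GO | queues: N=0 E=1 S=0 W=1
Step 5 [EW]: N:wait,E:car3-GO,S:wait,W:car6-GO | queues: N=0 E=0 S=0 W=0
Car 4 crosses at step 4

4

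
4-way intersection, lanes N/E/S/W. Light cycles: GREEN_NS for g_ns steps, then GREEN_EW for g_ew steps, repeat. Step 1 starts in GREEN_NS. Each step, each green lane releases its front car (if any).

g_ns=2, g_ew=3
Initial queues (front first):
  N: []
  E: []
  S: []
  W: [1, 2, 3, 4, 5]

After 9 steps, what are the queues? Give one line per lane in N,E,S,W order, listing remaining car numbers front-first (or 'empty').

Step 1 [NS]: N:empty,E:wait,S:empty,W:wait | queues: N=0 E=0 S=0 W=5
Step 2 [NS]: N:empty,E:wait,S:empty,W:wait | queues: N=0 E=0 S=0 W=5
Step 3 [EW]: N:wait,E:empty,S:wait,W:car1-GO | queues: N=0 E=0 S=0 W=4
Step 4 [EW]: N:wait,E:empty,S:wait,W:car2-GO | queues: N=0 E=0 S=0 W=3
Step 5 [EW]: N:wait,E:empty,S:wait,W:car3-GO | queues: N=0 E=0 S=0 W=2
Step 6 [NS]: N:empty,E:wait,S:empty,W:wait | queues: N=0 E=0 S=0 W=2
Step 7 [NS]: N:empty,E:wait,S:empty,W:wait | queues: N=0 E=0 S=0 W=2
Step 8 [EW]: N:wait,E:empty,S:wait,W:car4-GO | queues: N=0 E=0 S=0 W=1
Step 9 [EW]: N:wait,E:empty,S:wait,W:car5-GO | queues: N=0 E=0 S=0 W=0

N: empty
E: empty
S: empty
W: empty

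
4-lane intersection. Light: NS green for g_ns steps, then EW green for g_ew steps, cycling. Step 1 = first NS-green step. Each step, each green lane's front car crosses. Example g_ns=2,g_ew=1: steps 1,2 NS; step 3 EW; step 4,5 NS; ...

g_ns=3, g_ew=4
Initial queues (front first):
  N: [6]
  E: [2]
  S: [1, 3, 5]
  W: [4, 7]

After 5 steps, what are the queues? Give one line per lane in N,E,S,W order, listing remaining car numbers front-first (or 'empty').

Step 1 [NS]: N:car6-GO,E:wait,S:car1-GO,W:wait | queues: N=0 E=1 S=2 W=2
Step 2 [NS]: N:empty,E:wait,S:car3-GO,W:wait | queues: N=0 E=1 S=1 W=2
Step 3 [NS]: N:empty,E:wait,S:car5-GO,W:wait | queues: N=0 E=1 S=0 W=2
Step 4 [EW]: N:wait,E:car2-GO,S:wait,W:car4-GO | queues: N=0 E=0 S=0 W=1
Step 5 [EW]: N:wait,E:empty,S:wait,W:car7-GO | queues: N=0 E=0 S=0 W=0

N: empty
E: empty
S: empty
W: empty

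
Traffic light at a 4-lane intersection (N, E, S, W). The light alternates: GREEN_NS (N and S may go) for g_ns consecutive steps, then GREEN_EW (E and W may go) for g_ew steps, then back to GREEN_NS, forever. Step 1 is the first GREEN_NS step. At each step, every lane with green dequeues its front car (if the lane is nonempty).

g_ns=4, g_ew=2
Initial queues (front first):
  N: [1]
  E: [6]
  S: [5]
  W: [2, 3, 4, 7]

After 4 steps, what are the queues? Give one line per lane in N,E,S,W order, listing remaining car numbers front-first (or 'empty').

Step 1 [NS]: N:car1-GO,E:wait,S:car5-GO,W:wait | queues: N=0 E=1 S=0 W=4
Step 2 [NS]: N:empty,E:wait,S:empty,W:wait | queues: N=0 E=1 S=0 W=4
Step 3 [NS]: N:empty,E:wait,S:empty,W:wait | queues: N=0 E=1 S=0 W=4
Step 4 [NS]: N:empty,E:wait,S:empty,W:wait | queues: N=0 E=1 S=0 W=4

N: empty
E: 6
S: empty
W: 2 3 4 7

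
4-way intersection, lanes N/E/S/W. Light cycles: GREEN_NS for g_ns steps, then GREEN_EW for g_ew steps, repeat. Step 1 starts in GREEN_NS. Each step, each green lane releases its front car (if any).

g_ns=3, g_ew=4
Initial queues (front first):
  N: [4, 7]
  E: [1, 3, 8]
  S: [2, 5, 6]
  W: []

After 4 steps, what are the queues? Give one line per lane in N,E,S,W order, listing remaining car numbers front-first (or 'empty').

Step 1 [NS]: N:car4-GO,E:wait,S:car2-GO,W:wait | queues: N=1 E=3 S=2 W=0
Step 2 [NS]: N:car7-GO,E:wait,S:car5-GO,W:wait | queues: N=0 E=3 S=1 W=0
Step 3 [NS]: N:empty,E:wait,S:car6-GO,W:wait | queues: N=0 E=3 S=0 W=0
Step 4 [EW]: N:wait,E:car1-GO,S:wait,W:empty | queues: N=0 E=2 S=0 W=0

N: empty
E: 3 8
S: empty
W: empty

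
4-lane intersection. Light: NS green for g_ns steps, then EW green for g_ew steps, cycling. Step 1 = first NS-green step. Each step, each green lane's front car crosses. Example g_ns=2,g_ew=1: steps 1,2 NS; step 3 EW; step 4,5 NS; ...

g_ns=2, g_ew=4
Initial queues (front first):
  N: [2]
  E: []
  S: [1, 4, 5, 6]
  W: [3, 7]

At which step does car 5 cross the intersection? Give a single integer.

Step 1 [NS]: N:car2-GO,E:wait,S:car1-GO,W:wait | queues: N=0 E=0 S=3 W=2
Step 2 [NS]: N:empty,E:wait,S:car4-GO,W:wait | queues: N=0 E=0 S=2 W=2
Step 3 [EW]: N:wait,E:empty,S:wait,W:car3-GO | queues: N=0 E=0 S=2 W=1
Step 4 [EW]: N:wait,E:empty,S:wait,W:car7-GO | queues: N=0 E=0 S=2 W=0
Step 5 [EW]: N:wait,E:empty,S:wait,W:empty | queues: N=0 E=0 S=2 W=0
Step 6 [EW]: N:wait,E:empty,S:wait,W:empty | queues: N=0 E=0 S=2 W=0
Step 7 [NS]: N:empty,E:wait,S:car5-GO,W:wait | queues: N=0 E=0 S=1 W=0
Step 8 [NS]: N:empty,E:wait,S:car6-GO,W:wait | queues: N=0 E=0 S=0 W=0
Car 5 crosses at step 7

7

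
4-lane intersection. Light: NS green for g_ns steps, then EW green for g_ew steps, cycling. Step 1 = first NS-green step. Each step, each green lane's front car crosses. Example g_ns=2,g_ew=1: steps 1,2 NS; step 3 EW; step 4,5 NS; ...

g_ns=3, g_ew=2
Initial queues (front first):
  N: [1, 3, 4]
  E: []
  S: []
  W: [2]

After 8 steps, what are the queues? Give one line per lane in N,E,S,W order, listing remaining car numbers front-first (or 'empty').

Step 1 [NS]: N:car1-GO,E:wait,S:empty,W:wait | queues: N=2 E=0 S=0 W=1
Step 2 [NS]: N:car3-GO,E:wait,S:empty,W:wait | queues: N=1 E=0 S=0 W=1
Step 3 [NS]: N:car4-GO,E:wait,S:empty,W:wait | queues: N=0 E=0 S=0 W=1
Step 4 [EW]: N:wait,E:empty,S:wait,W:car2-GO | queues: N=0 E=0 S=0 W=0

N: empty
E: empty
S: empty
W: empty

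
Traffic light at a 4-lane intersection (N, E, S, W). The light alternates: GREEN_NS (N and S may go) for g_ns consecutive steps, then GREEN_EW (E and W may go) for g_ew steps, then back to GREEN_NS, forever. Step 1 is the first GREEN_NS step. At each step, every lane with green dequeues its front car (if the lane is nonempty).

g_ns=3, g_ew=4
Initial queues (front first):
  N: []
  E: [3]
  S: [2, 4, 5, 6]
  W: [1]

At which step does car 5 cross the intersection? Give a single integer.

Step 1 [NS]: N:empty,E:wait,S:car2-GO,W:wait | queues: N=0 E=1 S=3 W=1
Step 2 [NS]: N:empty,E:wait,S:car4-GO,W:wait | queues: N=0 E=1 S=2 W=1
Step 3 [NS]: N:empty,E:wait,S:car5-GO,W:wait | queues: N=0 E=1 S=1 W=1
Step 4 [EW]: N:wait,E:car3-GO,S:wait,W:car1-GO | queues: N=0 E=0 S=1 W=0
Step 5 [EW]: N:wait,E:empty,S:wait,W:empty | queues: N=0 E=0 S=1 W=0
Step 6 [EW]: N:wait,E:empty,S:wait,W:empty | queues: N=0 E=0 S=1 W=0
Step 7 [EW]: N:wait,E:empty,S:wait,W:empty | queues: N=0 E=0 S=1 W=0
Step 8 [NS]: N:empty,E:wait,S:car6-GO,W:wait | queues: N=0 E=0 S=0 W=0
Car 5 crosses at step 3

3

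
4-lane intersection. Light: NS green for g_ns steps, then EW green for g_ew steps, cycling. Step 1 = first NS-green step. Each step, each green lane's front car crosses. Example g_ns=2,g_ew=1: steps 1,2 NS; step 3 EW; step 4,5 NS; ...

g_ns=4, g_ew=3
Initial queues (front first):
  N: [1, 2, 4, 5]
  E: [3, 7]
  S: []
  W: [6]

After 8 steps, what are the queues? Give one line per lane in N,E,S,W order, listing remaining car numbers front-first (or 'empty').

Step 1 [NS]: N:car1-GO,E:wait,S:empty,W:wait | queues: N=3 E=2 S=0 W=1
Step 2 [NS]: N:car2-GO,E:wait,S:empty,W:wait | queues: N=2 E=2 S=0 W=1
Step 3 [NS]: N:car4-GO,E:wait,S:empty,W:wait | queues: N=1 E=2 S=0 W=1
Step 4 [NS]: N:car5-GO,E:wait,S:empty,W:wait | queues: N=0 E=2 S=0 W=1
Step 5 [EW]: N:wait,E:car3-GO,S:wait,W:car6-GO | queues: N=0 E=1 S=0 W=0
Step 6 [EW]: N:wait,E:car7-GO,S:wait,W:empty | queues: N=0 E=0 S=0 W=0

N: empty
E: empty
S: empty
W: empty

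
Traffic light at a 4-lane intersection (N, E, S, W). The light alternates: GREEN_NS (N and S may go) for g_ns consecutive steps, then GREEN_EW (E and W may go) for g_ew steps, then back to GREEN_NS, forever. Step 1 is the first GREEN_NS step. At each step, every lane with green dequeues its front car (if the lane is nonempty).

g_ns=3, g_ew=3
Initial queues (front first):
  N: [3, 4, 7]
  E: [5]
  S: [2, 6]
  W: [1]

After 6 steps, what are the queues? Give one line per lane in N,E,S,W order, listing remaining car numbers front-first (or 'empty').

Step 1 [NS]: N:car3-GO,E:wait,S:car2-GO,W:wait | queues: N=2 E=1 S=1 W=1
Step 2 [NS]: N:car4-GO,E:wait,S:car6-GO,W:wait | queues: N=1 E=1 S=0 W=1
Step 3 [NS]: N:car7-GO,E:wait,S:empty,W:wait | queues: N=0 E=1 S=0 W=1
Step 4 [EW]: N:wait,E:car5-GO,S:wait,W:car1-GO | queues: N=0 E=0 S=0 W=0

N: empty
E: empty
S: empty
W: empty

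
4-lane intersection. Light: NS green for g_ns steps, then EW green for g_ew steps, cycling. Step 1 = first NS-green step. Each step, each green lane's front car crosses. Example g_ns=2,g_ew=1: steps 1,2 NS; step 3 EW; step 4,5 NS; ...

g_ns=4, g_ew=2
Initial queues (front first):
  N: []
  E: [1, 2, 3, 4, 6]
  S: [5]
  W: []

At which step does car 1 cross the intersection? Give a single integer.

Step 1 [NS]: N:empty,E:wait,S:car5-GO,W:wait | queues: N=0 E=5 S=0 W=0
Step 2 [NS]: N:empty,E:wait,S:empty,W:wait | queues: N=0 E=5 S=0 W=0
Step 3 [NS]: N:empty,E:wait,S:empty,W:wait | queues: N=0 E=5 S=0 W=0
Step 4 [NS]: N:empty,E:wait,S:empty,W:wait | queues: N=0 E=5 S=0 W=0
Step 5 [EW]: N:wait,E:car1-GO,S:wait,W:empty | queues: N=0 E=4 S=0 W=0
Step 6 [EW]: N:wait,E:car2-GO,S:wait,W:empty | queues: N=0 E=3 S=0 W=0
Step 7 [NS]: N:empty,E:wait,S:empty,W:wait | queues: N=0 E=3 S=0 W=0
Step 8 [NS]: N:empty,E:wait,S:empty,W:wait | queues: N=0 E=3 S=0 W=0
Step 9 [NS]: N:empty,E:wait,S:empty,W:wait | queues: N=0 E=3 S=0 W=0
Step 10 [NS]: N:empty,E:wait,S:empty,W:wait | queues: N=0 E=3 S=0 W=0
Step 11 [EW]: N:wait,E:car3-GO,S:wait,W:empty | queues: N=0 E=2 S=0 W=0
Step 12 [EW]: N:wait,E:car4-GO,S:wait,W:empty | queues: N=0 E=1 S=0 W=0
Step 13 [NS]: N:empty,E:wait,S:empty,W:wait | queues: N=0 E=1 S=0 W=0
Step 14 [NS]: N:empty,E:wait,S:empty,W:wait | queues: N=0 E=1 S=0 W=0
Step 15 [NS]: N:empty,E:wait,S:empty,W:wait | queues: N=0 E=1 S=0 W=0
Step 16 [NS]: N:empty,E:wait,S:empty,W:wait | queues: N=0 E=1 S=0 W=0
Step 17 [EW]: N:wait,E:car6-GO,S:wait,W:empty | queues: N=0 E=0 S=0 W=0
Car 1 crosses at step 5

5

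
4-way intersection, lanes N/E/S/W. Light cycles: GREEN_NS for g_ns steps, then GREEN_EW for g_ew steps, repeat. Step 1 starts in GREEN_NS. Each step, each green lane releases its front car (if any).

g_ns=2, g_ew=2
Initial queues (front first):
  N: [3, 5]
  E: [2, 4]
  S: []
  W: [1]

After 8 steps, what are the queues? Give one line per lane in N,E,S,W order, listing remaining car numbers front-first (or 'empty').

Step 1 [NS]: N:car3-GO,E:wait,S:empty,W:wait | queues: N=1 E=2 S=0 W=1
Step 2 [NS]: N:car5-GO,E:wait,S:empty,W:wait | queues: N=0 E=2 S=0 W=1
Step 3 [EW]: N:wait,E:car2-GO,S:wait,W:car1-GO | queues: N=0 E=1 S=0 W=0
Step 4 [EW]: N:wait,E:car4-GO,S:wait,W:empty | queues: N=0 E=0 S=0 W=0

N: empty
E: empty
S: empty
W: empty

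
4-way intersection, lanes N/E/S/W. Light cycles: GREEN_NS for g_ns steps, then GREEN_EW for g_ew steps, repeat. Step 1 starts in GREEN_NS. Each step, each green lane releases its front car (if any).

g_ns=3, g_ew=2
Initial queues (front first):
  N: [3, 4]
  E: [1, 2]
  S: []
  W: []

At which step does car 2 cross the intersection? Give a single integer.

Step 1 [NS]: N:car3-GO,E:wait,S:empty,W:wait | queues: N=1 E=2 S=0 W=0
Step 2 [NS]: N:car4-GO,E:wait,S:empty,W:wait | queues: N=0 E=2 S=0 W=0
Step 3 [NS]: N:empty,E:wait,S:empty,W:wait | queues: N=0 E=2 S=0 W=0
Step 4 [EW]: N:wait,E:car1-GO,S:wait,W:empty | queues: N=0 E=1 S=0 W=0
Step 5 [EW]: N:wait,E:car2-GO,S:wait,W:empty | queues: N=0 E=0 S=0 W=0
Car 2 crosses at step 5

5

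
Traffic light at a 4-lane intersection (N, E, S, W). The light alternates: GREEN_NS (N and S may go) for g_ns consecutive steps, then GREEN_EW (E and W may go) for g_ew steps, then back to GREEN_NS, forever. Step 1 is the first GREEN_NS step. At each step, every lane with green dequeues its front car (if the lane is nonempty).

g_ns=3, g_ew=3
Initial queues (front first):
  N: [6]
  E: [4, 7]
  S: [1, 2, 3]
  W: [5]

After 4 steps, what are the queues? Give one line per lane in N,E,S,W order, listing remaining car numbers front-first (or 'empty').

Step 1 [NS]: N:car6-GO,E:wait,S:car1-GO,W:wait | queues: N=0 E=2 S=2 W=1
Step 2 [NS]: N:empty,E:wait,S:car2-GO,W:wait | queues: N=0 E=2 S=1 W=1
Step 3 [NS]: N:empty,E:wait,S:car3-GO,W:wait | queues: N=0 E=2 S=0 W=1
Step 4 [EW]: N:wait,E:car4-GO,S:wait,W:car5-GO | queues: N=0 E=1 S=0 W=0

N: empty
E: 7
S: empty
W: empty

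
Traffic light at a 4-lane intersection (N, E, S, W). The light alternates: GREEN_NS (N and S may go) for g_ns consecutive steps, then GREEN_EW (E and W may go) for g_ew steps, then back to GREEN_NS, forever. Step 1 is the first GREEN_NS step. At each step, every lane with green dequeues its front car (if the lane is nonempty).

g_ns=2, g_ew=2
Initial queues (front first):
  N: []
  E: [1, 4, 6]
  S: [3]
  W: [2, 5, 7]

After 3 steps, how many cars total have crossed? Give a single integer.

Answer: 3

Derivation:
Step 1 [NS]: N:empty,E:wait,S:car3-GO,W:wait | queues: N=0 E=3 S=0 W=3
Step 2 [NS]: N:empty,E:wait,S:empty,W:wait | queues: N=0 E=3 S=0 W=3
Step 3 [EW]: N:wait,E:car1-GO,S:wait,W:car2-GO | queues: N=0 E=2 S=0 W=2
Cars crossed by step 3: 3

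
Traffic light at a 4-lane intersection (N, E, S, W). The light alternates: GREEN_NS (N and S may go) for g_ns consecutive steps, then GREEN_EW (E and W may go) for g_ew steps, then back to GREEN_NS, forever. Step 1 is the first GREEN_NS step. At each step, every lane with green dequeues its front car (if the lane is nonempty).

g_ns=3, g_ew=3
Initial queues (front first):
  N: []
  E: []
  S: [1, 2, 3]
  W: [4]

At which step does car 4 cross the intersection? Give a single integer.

Step 1 [NS]: N:empty,E:wait,S:car1-GO,W:wait | queues: N=0 E=0 S=2 W=1
Step 2 [NS]: N:empty,E:wait,S:car2-GO,W:wait | queues: N=0 E=0 S=1 W=1
Step 3 [NS]: N:empty,E:wait,S:car3-GO,W:wait | queues: N=0 E=0 S=0 W=1
Step 4 [EW]: N:wait,E:empty,S:wait,W:car4-GO | queues: N=0 E=0 S=0 W=0
Car 4 crosses at step 4

4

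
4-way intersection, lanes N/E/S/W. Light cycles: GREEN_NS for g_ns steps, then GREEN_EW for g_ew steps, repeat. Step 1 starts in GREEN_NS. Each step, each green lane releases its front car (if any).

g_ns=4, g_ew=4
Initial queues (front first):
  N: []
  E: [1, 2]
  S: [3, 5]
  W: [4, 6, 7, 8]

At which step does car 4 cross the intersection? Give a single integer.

Step 1 [NS]: N:empty,E:wait,S:car3-GO,W:wait | queues: N=0 E=2 S=1 W=4
Step 2 [NS]: N:empty,E:wait,S:car5-GO,W:wait | queues: N=0 E=2 S=0 W=4
Step 3 [NS]: N:empty,E:wait,S:empty,W:wait | queues: N=0 E=2 S=0 W=4
Step 4 [NS]: N:empty,E:wait,S:empty,W:wait | queues: N=0 E=2 S=0 W=4
Step 5 [EW]: N:wait,E:car1-GO,S:wait,W:car4-GO | queues: N=0 E=1 S=0 W=3
Step 6 [EW]: N:wait,E:car2-GO,S:wait,W:car6-GO | queues: N=0 E=0 S=0 W=2
Step 7 [EW]: N:wait,E:empty,S:wait,W:car7-GO | queues: N=0 E=0 S=0 W=1
Step 8 [EW]: N:wait,E:empty,S:wait,W:car8-GO | queues: N=0 E=0 S=0 W=0
Car 4 crosses at step 5

5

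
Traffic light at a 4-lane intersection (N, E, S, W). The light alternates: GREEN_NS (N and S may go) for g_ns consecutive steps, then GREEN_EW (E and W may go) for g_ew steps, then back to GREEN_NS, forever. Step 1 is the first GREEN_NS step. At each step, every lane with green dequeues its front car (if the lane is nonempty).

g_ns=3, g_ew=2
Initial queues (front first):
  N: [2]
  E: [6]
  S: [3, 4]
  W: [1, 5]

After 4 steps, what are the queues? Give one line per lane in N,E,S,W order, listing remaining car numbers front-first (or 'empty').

Step 1 [NS]: N:car2-GO,E:wait,S:car3-GO,W:wait | queues: N=0 E=1 S=1 W=2
Step 2 [NS]: N:empty,E:wait,S:car4-GO,W:wait | queues: N=0 E=1 S=0 W=2
Step 3 [NS]: N:empty,E:wait,S:empty,W:wait | queues: N=0 E=1 S=0 W=2
Step 4 [EW]: N:wait,E:car6-GO,S:wait,W:car1-GO | queues: N=0 E=0 S=0 W=1

N: empty
E: empty
S: empty
W: 5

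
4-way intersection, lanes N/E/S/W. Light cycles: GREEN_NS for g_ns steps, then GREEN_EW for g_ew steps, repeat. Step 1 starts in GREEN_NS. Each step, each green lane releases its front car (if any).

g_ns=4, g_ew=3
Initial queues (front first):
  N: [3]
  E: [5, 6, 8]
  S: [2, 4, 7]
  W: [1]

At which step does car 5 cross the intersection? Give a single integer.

Step 1 [NS]: N:car3-GO,E:wait,S:car2-GO,W:wait | queues: N=0 E=3 S=2 W=1
Step 2 [NS]: N:empty,E:wait,S:car4-GO,W:wait | queues: N=0 E=3 S=1 W=1
Step 3 [NS]: N:empty,E:wait,S:car7-GO,W:wait | queues: N=0 E=3 S=0 W=1
Step 4 [NS]: N:empty,E:wait,S:empty,W:wait | queues: N=0 E=3 S=0 W=1
Step 5 [EW]: N:wait,E:car5-GO,S:wait,W:car1-GO | queues: N=0 E=2 S=0 W=0
Step 6 [EW]: N:wait,E:car6-GO,S:wait,W:empty | queues: N=0 E=1 S=0 W=0
Step 7 [EW]: N:wait,E:car8-GO,S:wait,W:empty | queues: N=0 E=0 S=0 W=0
Car 5 crosses at step 5

5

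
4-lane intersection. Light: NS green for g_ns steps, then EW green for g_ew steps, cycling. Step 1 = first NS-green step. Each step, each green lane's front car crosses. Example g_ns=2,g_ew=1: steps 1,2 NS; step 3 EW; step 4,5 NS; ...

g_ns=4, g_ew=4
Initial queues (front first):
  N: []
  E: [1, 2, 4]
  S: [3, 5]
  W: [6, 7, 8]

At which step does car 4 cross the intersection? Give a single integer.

Step 1 [NS]: N:empty,E:wait,S:car3-GO,W:wait | queues: N=0 E=3 S=1 W=3
Step 2 [NS]: N:empty,E:wait,S:car5-GO,W:wait | queues: N=0 E=3 S=0 W=3
Step 3 [NS]: N:empty,E:wait,S:empty,W:wait | queues: N=0 E=3 S=0 W=3
Step 4 [NS]: N:empty,E:wait,S:empty,W:wait | queues: N=0 E=3 S=0 W=3
Step 5 [EW]: N:wait,E:car1-GO,S:wait,W:car6-GO | queues: N=0 E=2 S=0 W=2
Step 6 [EW]: N:wait,E:car2-GO,S:wait,W:car7-GO | queues: N=0 E=1 S=0 W=1
Step 7 [EW]: N:wait,E:car4-GO,S:wait,W:car8-GO | queues: N=0 E=0 S=0 W=0
Car 4 crosses at step 7

7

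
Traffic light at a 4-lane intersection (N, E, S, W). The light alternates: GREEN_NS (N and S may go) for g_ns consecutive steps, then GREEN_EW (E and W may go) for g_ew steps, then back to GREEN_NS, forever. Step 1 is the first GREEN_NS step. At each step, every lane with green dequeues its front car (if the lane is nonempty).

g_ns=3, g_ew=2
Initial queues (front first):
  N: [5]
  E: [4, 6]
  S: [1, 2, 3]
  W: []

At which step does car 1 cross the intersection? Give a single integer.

Step 1 [NS]: N:car5-GO,E:wait,S:car1-GO,W:wait | queues: N=0 E=2 S=2 W=0
Step 2 [NS]: N:empty,E:wait,S:car2-GO,W:wait | queues: N=0 E=2 S=1 W=0
Step 3 [NS]: N:empty,E:wait,S:car3-GO,W:wait | queues: N=0 E=2 S=0 W=0
Step 4 [EW]: N:wait,E:car4-GO,S:wait,W:empty | queues: N=0 E=1 S=0 W=0
Step 5 [EW]: N:wait,E:car6-GO,S:wait,W:empty | queues: N=0 E=0 S=0 W=0
Car 1 crosses at step 1

1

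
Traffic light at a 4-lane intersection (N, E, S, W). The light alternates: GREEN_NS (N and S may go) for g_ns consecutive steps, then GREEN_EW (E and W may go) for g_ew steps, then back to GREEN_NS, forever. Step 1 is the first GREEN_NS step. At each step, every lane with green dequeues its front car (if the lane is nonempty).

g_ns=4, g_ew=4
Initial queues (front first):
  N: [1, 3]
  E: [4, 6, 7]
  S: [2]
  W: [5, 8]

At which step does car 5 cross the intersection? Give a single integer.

Step 1 [NS]: N:car1-GO,E:wait,S:car2-GO,W:wait | queues: N=1 E=3 S=0 W=2
Step 2 [NS]: N:car3-GO,E:wait,S:empty,W:wait | queues: N=0 E=3 S=0 W=2
Step 3 [NS]: N:empty,E:wait,S:empty,W:wait | queues: N=0 E=3 S=0 W=2
Step 4 [NS]: N:empty,E:wait,S:empty,W:wait | queues: N=0 E=3 S=0 W=2
Step 5 [EW]: N:wait,E:car4-GO,S:wait,W:car5-GO | queues: N=0 E=2 S=0 W=1
Step 6 [EW]: N:wait,E:car6-GO,S:wait,W:car8-GO | queues: N=0 E=1 S=0 W=0
Step 7 [EW]: N:wait,E:car7-GO,S:wait,W:empty | queues: N=0 E=0 S=0 W=0
Car 5 crosses at step 5

5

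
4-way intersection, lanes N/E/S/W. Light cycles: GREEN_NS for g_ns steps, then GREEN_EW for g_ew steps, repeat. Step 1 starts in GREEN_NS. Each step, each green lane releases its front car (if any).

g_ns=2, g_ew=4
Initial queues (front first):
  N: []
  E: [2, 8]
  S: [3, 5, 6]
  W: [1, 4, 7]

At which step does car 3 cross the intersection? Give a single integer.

Step 1 [NS]: N:empty,E:wait,S:car3-GO,W:wait | queues: N=0 E=2 S=2 W=3
Step 2 [NS]: N:empty,E:wait,S:car5-GO,W:wait | queues: N=0 E=2 S=1 W=3
Step 3 [EW]: N:wait,E:car2-GO,S:wait,W:car1-GO | queues: N=0 E=1 S=1 W=2
Step 4 [EW]: N:wait,E:car8-GO,S:wait,W:car4-GO | queues: N=0 E=0 S=1 W=1
Step 5 [EW]: N:wait,E:empty,S:wait,W:car7-GO | queues: N=0 E=0 S=1 W=0
Step 6 [EW]: N:wait,E:empty,S:wait,W:empty | queues: N=0 E=0 S=1 W=0
Step 7 [NS]: N:empty,E:wait,S:car6-GO,W:wait | queues: N=0 E=0 S=0 W=0
Car 3 crosses at step 1

1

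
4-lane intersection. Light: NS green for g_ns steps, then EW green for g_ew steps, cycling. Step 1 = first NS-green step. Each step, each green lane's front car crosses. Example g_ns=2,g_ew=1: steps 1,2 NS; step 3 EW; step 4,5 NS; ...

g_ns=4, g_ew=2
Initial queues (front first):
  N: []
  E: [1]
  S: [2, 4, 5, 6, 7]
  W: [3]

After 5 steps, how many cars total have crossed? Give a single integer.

Answer: 6

Derivation:
Step 1 [NS]: N:empty,E:wait,S:car2-GO,W:wait | queues: N=0 E=1 S=4 W=1
Step 2 [NS]: N:empty,E:wait,S:car4-GO,W:wait | queues: N=0 E=1 S=3 W=1
Step 3 [NS]: N:empty,E:wait,S:car5-GO,W:wait | queues: N=0 E=1 S=2 W=1
Step 4 [NS]: N:empty,E:wait,S:car6-GO,W:wait | queues: N=0 E=1 S=1 W=1
Step 5 [EW]: N:wait,E:car1-GO,S:wait,W:car3-GO | queues: N=0 E=0 S=1 W=0
Cars crossed by step 5: 6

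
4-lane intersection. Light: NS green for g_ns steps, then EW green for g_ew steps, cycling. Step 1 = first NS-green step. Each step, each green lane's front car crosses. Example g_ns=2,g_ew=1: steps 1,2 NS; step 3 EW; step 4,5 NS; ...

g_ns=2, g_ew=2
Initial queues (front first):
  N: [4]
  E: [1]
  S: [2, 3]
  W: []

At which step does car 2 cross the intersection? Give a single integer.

Step 1 [NS]: N:car4-GO,E:wait,S:car2-GO,W:wait | queues: N=0 E=1 S=1 W=0
Step 2 [NS]: N:empty,E:wait,S:car3-GO,W:wait | queues: N=0 E=1 S=0 W=0
Step 3 [EW]: N:wait,E:car1-GO,S:wait,W:empty | queues: N=0 E=0 S=0 W=0
Car 2 crosses at step 1

1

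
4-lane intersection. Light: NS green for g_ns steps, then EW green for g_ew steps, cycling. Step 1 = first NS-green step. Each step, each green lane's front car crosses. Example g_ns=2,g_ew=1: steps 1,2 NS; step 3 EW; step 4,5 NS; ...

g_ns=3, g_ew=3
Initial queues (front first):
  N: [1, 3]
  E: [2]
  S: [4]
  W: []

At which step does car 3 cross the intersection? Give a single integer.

Step 1 [NS]: N:car1-GO,E:wait,S:car4-GO,W:wait | queues: N=1 E=1 S=0 W=0
Step 2 [NS]: N:car3-GO,E:wait,S:empty,W:wait | queues: N=0 E=1 S=0 W=0
Step 3 [NS]: N:empty,E:wait,S:empty,W:wait | queues: N=0 E=1 S=0 W=0
Step 4 [EW]: N:wait,E:car2-GO,S:wait,W:empty | queues: N=0 E=0 S=0 W=0
Car 3 crosses at step 2

2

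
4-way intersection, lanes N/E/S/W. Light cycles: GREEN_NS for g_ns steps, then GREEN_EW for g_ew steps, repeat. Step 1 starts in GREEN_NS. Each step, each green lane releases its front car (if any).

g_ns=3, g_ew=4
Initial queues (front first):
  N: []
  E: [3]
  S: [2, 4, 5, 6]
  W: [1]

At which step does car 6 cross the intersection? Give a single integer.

Step 1 [NS]: N:empty,E:wait,S:car2-GO,W:wait | queues: N=0 E=1 S=3 W=1
Step 2 [NS]: N:empty,E:wait,S:car4-GO,W:wait | queues: N=0 E=1 S=2 W=1
Step 3 [NS]: N:empty,E:wait,S:car5-GO,W:wait | queues: N=0 E=1 S=1 W=1
Step 4 [EW]: N:wait,E:car3-GO,S:wait,W:car1-GO | queues: N=0 E=0 S=1 W=0
Step 5 [EW]: N:wait,E:empty,S:wait,W:empty | queues: N=0 E=0 S=1 W=0
Step 6 [EW]: N:wait,E:empty,S:wait,W:empty | queues: N=0 E=0 S=1 W=0
Step 7 [EW]: N:wait,E:empty,S:wait,W:empty | queues: N=0 E=0 S=1 W=0
Step 8 [NS]: N:empty,E:wait,S:car6-GO,W:wait | queues: N=0 E=0 S=0 W=0
Car 6 crosses at step 8

8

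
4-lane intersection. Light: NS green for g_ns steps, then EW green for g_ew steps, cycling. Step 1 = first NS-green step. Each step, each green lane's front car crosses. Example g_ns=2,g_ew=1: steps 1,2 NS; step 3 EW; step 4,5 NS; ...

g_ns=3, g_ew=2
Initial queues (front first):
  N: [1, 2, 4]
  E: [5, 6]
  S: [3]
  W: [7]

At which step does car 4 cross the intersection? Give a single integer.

Step 1 [NS]: N:car1-GO,E:wait,S:car3-GO,W:wait | queues: N=2 E=2 S=0 W=1
Step 2 [NS]: N:car2-GO,E:wait,S:empty,W:wait | queues: N=1 E=2 S=0 W=1
Step 3 [NS]: N:car4-GO,E:wait,S:empty,W:wait | queues: N=0 E=2 S=0 W=1
Step 4 [EW]: N:wait,E:car5-GO,S:wait,W:car7-GO | queues: N=0 E=1 S=0 W=0
Step 5 [EW]: N:wait,E:car6-GO,S:wait,W:empty | queues: N=0 E=0 S=0 W=0
Car 4 crosses at step 3

3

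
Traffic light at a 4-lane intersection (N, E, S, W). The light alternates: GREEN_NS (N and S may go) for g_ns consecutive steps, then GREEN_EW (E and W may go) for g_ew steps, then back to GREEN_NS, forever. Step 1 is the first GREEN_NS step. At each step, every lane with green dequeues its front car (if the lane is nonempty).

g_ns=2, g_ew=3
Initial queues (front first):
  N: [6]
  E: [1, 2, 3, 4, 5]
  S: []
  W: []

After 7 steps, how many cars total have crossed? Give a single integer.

Step 1 [NS]: N:car6-GO,E:wait,S:empty,W:wait | queues: N=0 E=5 S=0 W=0
Step 2 [NS]: N:empty,E:wait,S:empty,W:wait | queues: N=0 E=5 S=0 W=0
Step 3 [EW]: N:wait,E:car1-GO,S:wait,W:empty | queues: N=0 E=4 S=0 W=0
Step 4 [EW]: N:wait,E:car2-GO,S:wait,W:empty | queues: N=0 E=3 S=0 W=0
Step 5 [EW]: N:wait,E:car3-GO,S:wait,W:empty | queues: N=0 E=2 S=0 W=0
Step 6 [NS]: N:empty,E:wait,S:empty,W:wait | queues: N=0 E=2 S=0 W=0
Step 7 [NS]: N:empty,E:wait,S:empty,W:wait | queues: N=0 E=2 S=0 W=0
Cars crossed by step 7: 4

Answer: 4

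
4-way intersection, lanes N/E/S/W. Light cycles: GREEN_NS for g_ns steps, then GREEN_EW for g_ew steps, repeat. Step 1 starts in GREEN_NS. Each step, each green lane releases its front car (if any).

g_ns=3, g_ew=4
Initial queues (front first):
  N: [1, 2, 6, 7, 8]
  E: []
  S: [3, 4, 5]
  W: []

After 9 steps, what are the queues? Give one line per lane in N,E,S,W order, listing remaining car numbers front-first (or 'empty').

Step 1 [NS]: N:car1-GO,E:wait,S:car3-GO,W:wait | queues: N=4 E=0 S=2 W=0
Step 2 [NS]: N:car2-GO,E:wait,S:car4-GO,W:wait | queues: N=3 E=0 S=1 W=0
Step 3 [NS]: N:car6-GO,E:wait,S:car5-GO,W:wait | queues: N=2 E=0 S=0 W=0
Step 4 [EW]: N:wait,E:empty,S:wait,W:empty | queues: N=2 E=0 S=0 W=0
Step 5 [EW]: N:wait,E:empty,S:wait,W:empty | queues: N=2 E=0 S=0 W=0
Step 6 [EW]: N:wait,E:empty,S:wait,W:empty | queues: N=2 E=0 S=0 W=0
Step 7 [EW]: N:wait,E:empty,S:wait,W:empty | queues: N=2 E=0 S=0 W=0
Step 8 [NS]: N:car7-GO,E:wait,S:empty,W:wait | queues: N=1 E=0 S=0 W=0
Step 9 [NS]: N:car8-GO,E:wait,S:empty,W:wait | queues: N=0 E=0 S=0 W=0

N: empty
E: empty
S: empty
W: empty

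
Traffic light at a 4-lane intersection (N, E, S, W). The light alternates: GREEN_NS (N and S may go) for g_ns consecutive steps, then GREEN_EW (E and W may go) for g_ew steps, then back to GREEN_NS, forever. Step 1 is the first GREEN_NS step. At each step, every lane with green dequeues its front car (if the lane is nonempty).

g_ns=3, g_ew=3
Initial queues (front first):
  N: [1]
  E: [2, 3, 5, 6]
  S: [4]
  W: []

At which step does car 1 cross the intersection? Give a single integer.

Step 1 [NS]: N:car1-GO,E:wait,S:car4-GO,W:wait | queues: N=0 E=4 S=0 W=0
Step 2 [NS]: N:empty,E:wait,S:empty,W:wait | queues: N=0 E=4 S=0 W=0
Step 3 [NS]: N:empty,E:wait,S:empty,W:wait | queues: N=0 E=4 S=0 W=0
Step 4 [EW]: N:wait,E:car2-GO,S:wait,W:empty | queues: N=0 E=3 S=0 W=0
Step 5 [EW]: N:wait,E:car3-GO,S:wait,W:empty | queues: N=0 E=2 S=0 W=0
Step 6 [EW]: N:wait,E:car5-GO,S:wait,W:empty | queues: N=0 E=1 S=0 W=0
Step 7 [NS]: N:empty,E:wait,S:empty,W:wait | queues: N=0 E=1 S=0 W=0
Step 8 [NS]: N:empty,E:wait,S:empty,W:wait | queues: N=0 E=1 S=0 W=0
Step 9 [NS]: N:empty,E:wait,S:empty,W:wait | queues: N=0 E=1 S=0 W=0
Step 10 [EW]: N:wait,E:car6-GO,S:wait,W:empty | queues: N=0 E=0 S=0 W=0
Car 1 crosses at step 1

1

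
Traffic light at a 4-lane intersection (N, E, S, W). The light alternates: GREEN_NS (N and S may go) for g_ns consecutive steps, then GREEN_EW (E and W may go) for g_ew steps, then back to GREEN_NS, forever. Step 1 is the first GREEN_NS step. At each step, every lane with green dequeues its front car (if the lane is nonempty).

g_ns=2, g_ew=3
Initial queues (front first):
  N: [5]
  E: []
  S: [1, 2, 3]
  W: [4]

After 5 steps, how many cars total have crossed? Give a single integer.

Step 1 [NS]: N:car5-GO,E:wait,S:car1-GO,W:wait | queues: N=0 E=0 S=2 W=1
Step 2 [NS]: N:empty,E:wait,S:car2-GO,W:wait | queues: N=0 E=0 S=1 W=1
Step 3 [EW]: N:wait,E:empty,S:wait,W:car4-GO | queues: N=0 E=0 S=1 W=0
Step 4 [EW]: N:wait,E:empty,S:wait,W:empty | queues: N=0 E=0 S=1 W=0
Step 5 [EW]: N:wait,E:empty,S:wait,W:empty | queues: N=0 E=0 S=1 W=0
Cars crossed by step 5: 4

Answer: 4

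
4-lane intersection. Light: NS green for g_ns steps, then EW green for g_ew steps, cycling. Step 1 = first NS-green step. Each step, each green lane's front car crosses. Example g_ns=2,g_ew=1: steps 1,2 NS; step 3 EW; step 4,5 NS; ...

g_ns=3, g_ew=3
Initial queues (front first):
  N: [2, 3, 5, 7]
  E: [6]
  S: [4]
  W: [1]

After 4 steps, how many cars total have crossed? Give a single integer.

Step 1 [NS]: N:car2-GO,E:wait,S:car4-GO,W:wait | queues: N=3 E=1 S=0 W=1
Step 2 [NS]: N:car3-GO,E:wait,S:empty,W:wait | queues: N=2 E=1 S=0 W=1
Step 3 [NS]: N:car5-GO,E:wait,S:empty,W:wait | queues: N=1 E=1 S=0 W=1
Step 4 [EW]: N:wait,E:car6-GO,S:wait,W:car1-GO | queues: N=1 E=0 S=0 W=0
Cars crossed by step 4: 6

Answer: 6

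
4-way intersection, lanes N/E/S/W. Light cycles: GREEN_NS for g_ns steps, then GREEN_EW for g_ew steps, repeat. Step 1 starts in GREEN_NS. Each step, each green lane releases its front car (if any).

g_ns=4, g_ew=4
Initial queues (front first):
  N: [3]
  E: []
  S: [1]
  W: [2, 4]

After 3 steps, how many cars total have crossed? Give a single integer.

Answer: 2

Derivation:
Step 1 [NS]: N:car3-GO,E:wait,S:car1-GO,W:wait | queues: N=0 E=0 S=0 W=2
Step 2 [NS]: N:empty,E:wait,S:empty,W:wait | queues: N=0 E=0 S=0 W=2
Step 3 [NS]: N:empty,E:wait,S:empty,W:wait | queues: N=0 E=0 S=0 W=2
Cars crossed by step 3: 2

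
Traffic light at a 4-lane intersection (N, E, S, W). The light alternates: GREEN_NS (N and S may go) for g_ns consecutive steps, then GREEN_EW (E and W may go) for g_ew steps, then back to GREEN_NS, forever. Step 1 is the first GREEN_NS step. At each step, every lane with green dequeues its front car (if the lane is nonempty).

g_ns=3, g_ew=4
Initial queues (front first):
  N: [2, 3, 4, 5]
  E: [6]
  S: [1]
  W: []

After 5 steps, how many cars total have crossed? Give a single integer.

Step 1 [NS]: N:car2-GO,E:wait,S:car1-GO,W:wait | queues: N=3 E=1 S=0 W=0
Step 2 [NS]: N:car3-GO,E:wait,S:empty,W:wait | queues: N=2 E=1 S=0 W=0
Step 3 [NS]: N:car4-GO,E:wait,S:empty,W:wait | queues: N=1 E=1 S=0 W=0
Step 4 [EW]: N:wait,E:car6-GO,S:wait,W:empty | queues: N=1 E=0 S=0 W=0
Step 5 [EW]: N:wait,E:empty,S:wait,W:empty | queues: N=1 E=0 S=0 W=0
Cars crossed by step 5: 5

Answer: 5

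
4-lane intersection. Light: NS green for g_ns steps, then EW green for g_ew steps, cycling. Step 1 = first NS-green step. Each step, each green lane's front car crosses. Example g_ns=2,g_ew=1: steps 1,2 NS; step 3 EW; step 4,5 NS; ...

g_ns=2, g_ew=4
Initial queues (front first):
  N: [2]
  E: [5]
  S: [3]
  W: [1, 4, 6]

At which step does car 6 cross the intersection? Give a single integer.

Step 1 [NS]: N:car2-GO,E:wait,S:car3-GO,W:wait | queues: N=0 E=1 S=0 W=3
Step 2 [NS]: N:empty,E:wait,S:empty,W:wait | queues: N=0 E=1 S=0 W=3
Step 3 [EW]: N:wait,E:car5-GO,S:wait,W:car1-GO | queues: N=0 E=0 S=0 W=2
Step 4 [EW]: N:wait,E:empty,S:wait,W:car4-GO | queues: N=0 E=0 S=0 W=1
Step 5 [EW]: N:wait,E:empty,S:wait,W:car6-GO | queues: N=0 E=0 S=0 W=0
Car 6 crosses at step 5

5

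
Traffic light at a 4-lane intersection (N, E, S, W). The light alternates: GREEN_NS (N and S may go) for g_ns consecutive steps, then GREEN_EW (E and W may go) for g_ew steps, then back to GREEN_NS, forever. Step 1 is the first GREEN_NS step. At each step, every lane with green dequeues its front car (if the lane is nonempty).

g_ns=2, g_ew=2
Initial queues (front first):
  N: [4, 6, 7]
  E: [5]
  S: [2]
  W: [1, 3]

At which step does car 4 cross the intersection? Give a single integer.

Step 1 [NS]: N:car4-GO,E:wait,S:car2-GO,W:wait | queues: N=2 E=1 S=0 W=2
Step 2 [NS]: N:car6-GO,E:wait,S:empty,W:wait | queues: N=1 E=1 S=0 W=2
Step 3 [EW]: N:wait,E:car5-GO,S:wait,W:car1-GO | queues: N=1 E=0 S=0 W=1
Step 4 [EW]: N:wait,E:empty,S:wait,W:car3-GO | queues: N=1 E=0 S=0 W=0
Step 5 [NS]: N:car7-GO,E:wait,S:empty,W:wait | queues: N=0 E=0 S=0 W=0
Car 4 crosses at step 1

1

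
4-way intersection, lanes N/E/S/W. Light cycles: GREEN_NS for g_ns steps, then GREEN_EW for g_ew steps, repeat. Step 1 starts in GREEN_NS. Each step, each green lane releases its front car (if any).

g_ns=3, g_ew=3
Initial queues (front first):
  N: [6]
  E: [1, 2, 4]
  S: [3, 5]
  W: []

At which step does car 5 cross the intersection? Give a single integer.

Step 1 [NS]: N:car6-GO,E:wait,S:car3-GO,W:wait | queues: N=0 E=3 S=1 W=0
Step 2 [NS]: N:empty,E:wait,S:car5-GO,W:wait | queues: N=0 E=3 S=0 W=0
Step 3 [NS]: N:empty,E:wait,S:empty,W:wait | queues: N=0 E=3 S=0 W=0
Step 4 [EW]: N:wait,E:car1-GO,S:wait,W:empty | queues: N=0 E=2 S=0 W=0
Step 5 [EW]: N:wait,E:car2-GO,S:wait,W:empty | queues: N=0 E=1 S=0 W=0
Step 6 [EW]: N:wait,E:car4-GO,S:wait,W:empty | queues: N=0 E=0 S=0 W=0
Car 5 crosses at step 2

2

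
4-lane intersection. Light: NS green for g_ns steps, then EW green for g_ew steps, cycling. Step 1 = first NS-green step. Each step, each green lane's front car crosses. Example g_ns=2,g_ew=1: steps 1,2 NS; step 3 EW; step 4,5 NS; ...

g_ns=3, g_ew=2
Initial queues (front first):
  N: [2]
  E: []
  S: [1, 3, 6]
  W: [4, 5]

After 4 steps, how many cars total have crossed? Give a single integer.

Answer: 5

Derivation:
Step 1 [NS]: N:car2-GO,E:wait,S:car1-GO,W:wait | queues: N=0 E=0 S=2 W=2
Step 2 [NS]: N:empty,E:wait,S:car3-GO,W:wait | queues: N=0 E=0 S=1 W=2
Step 3 [NS]: N:empty,E:wait,S:car6-GO,W:wait | queues: N=0 E=0 S=0 W=2
Step 4 [EW]: N:wait,E:empty,S:wait,W:car4-GO | queues: N=0 E=0 S=0 W=1
Cars crossed by step 4: 5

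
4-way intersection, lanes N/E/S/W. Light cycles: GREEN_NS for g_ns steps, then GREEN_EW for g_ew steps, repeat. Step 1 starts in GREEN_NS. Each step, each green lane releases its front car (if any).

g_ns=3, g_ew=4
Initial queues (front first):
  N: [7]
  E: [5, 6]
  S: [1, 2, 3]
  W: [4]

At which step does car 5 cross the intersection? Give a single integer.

Step 1 [NS]: N:car7-GO,E:wait,S:car1-GO,W:wait | queues: N=0 E=2 S=2 W=1
Step 2 [NS]: N:empty,E:wait,S:car2-GO,W:wait | queues: N=0 E=2 S=1 W=1
Step 3 [NS]: N:empty,E:wait,S:car3-GO,W:wait | queues: N=0 E=2 S=0 W=1
Step 4 [EW]: N:wait,E:car5-GO,S:wait,W:car4-GO | queues: N=0 E=1 S=0 W=0
Step 5 [EW]: N:wait,E:car6-GO,S:wait,W:empty | queues: N=0 E=0 S=0 W=0
Car 5 crosses at step 4

4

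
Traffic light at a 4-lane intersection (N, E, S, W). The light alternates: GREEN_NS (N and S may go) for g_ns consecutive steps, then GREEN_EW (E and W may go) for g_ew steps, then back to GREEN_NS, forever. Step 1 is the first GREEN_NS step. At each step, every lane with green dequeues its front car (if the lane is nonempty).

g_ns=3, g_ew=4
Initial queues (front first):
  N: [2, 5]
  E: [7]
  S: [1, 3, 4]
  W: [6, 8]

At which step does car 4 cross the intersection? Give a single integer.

Step 1 [NS]: N:car2-GO,E:wait,S:car1-GO,W:wait | queues: N=1 E=1 S=2 W=2
Step 2 [NS]: N:car5-GO,E:wait,S:car3-GO,W:wait | queues: N=0 E=1 S=1 W=2
Step 3 [NS]: N:empty,E:wait,S:car4-GO,W:wait | queues: N=0 E=1 S=0 W=2
Step 4 [EW]: N:wait,E:car7-GO,S:wait,W:car6-GO | queues: N=0 E=0 S=0 W=1
Step 5 [EW]: N:wait,E:empty,S:wait,W:car8-GO | queues: N=0 E=0 S=0 W=0
Car 4 crosses at step 3

3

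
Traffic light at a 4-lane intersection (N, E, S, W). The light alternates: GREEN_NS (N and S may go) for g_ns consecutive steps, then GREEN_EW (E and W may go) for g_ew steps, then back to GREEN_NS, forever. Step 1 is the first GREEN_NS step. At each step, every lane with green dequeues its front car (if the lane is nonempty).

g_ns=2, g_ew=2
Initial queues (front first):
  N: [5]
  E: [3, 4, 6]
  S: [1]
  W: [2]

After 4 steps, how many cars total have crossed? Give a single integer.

Answer: 5

Derivation:
Step 1 [NS]: N:car5-GO,E:wait,S:car1-GO,W:wait | queues: N=0 E=3 S=0 W=1
Step 2 [NS]: N:empty,E:wait,S:empty,W:wait | queues: N=0 E=3 S=0 W=1
Step 3 [EW]: N:wait,E:car3-GO,S:wait,W:car2-GO | queues: N=0 E=2 S=0 W=0
Step 4 [EW]: N:wait,E:car4-GO,S:wait,W:empty | queues: N=0 E=1 S=0 W=0
Cars crossed by step 4: 5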